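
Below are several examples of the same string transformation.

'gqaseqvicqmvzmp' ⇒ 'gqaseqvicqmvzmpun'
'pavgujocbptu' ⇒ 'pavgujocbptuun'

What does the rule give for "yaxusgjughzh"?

yaxusgjughzhun

Rule — append "un".
Applying that to "yaxusgjughzh" gives "yaxusgjughzhun".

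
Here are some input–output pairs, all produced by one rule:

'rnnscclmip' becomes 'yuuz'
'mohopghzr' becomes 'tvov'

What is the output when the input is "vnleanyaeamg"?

cusl

Rule — shift every letter 7 places forward in the alphabet (wrapping around), then keep only the first 4 characters.
"vnleanyaeamg" → "cuslhufhlhtn" → "cusl".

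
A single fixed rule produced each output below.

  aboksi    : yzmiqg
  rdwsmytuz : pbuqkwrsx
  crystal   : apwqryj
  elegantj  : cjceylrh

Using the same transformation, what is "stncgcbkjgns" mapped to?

qrlaeazihelq

In each case the input is transformed by: shift every letter 2 places backward in the alphabet (wrapping around).
On "stncgcbkjgns" that produces "qrlaeazihelq".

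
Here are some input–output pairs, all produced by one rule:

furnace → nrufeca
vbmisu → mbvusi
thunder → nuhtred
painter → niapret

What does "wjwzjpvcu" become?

pjzwjwucv

Rule — move the last 3 characters to the front (rotate right by 3), then reverse the string.
Applying both steps to "wjwzjpvcu": "vcuwjwzjp", then "pjzwjwucv".
(Check on "furnace": → "acefurn" → "nrufeca" ✓)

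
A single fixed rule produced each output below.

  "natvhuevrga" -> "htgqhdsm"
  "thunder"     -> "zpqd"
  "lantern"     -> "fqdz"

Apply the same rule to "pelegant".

qsmzf

The rule is to delete the first 3 characters, then shift every letter 12 places forward in the alphabet (wrapping around).
For "pelegant", step one produces "egant"; step two turns that into "qsmzf".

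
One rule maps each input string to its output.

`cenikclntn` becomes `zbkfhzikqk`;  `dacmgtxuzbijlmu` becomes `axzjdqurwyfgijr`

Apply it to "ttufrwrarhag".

What's happening: shift every letter 3 places backward in the alphabet (wrapping around).
On "ttufrwrarhag" that produces "qqrcotoxoexd".

qqrcotoxoexd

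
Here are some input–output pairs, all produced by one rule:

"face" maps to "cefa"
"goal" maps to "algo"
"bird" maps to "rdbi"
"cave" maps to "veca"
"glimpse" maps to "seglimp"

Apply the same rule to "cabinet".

In each case the input is transformed by: move the last 2 characters to the front (rotate right by 2).
On "cabinet" that produces "etcabin".

etcabin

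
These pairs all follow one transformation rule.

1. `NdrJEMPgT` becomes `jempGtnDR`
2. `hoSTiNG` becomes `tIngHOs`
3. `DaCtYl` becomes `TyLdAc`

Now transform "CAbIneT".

iNEtcaB

The pattern: move the first 3 characters to the end (rotate left by 3), then flip the case of every letter.
For "CAbIneT", step one produces "IneTCAb"; step two turns that into "iNEtcaB".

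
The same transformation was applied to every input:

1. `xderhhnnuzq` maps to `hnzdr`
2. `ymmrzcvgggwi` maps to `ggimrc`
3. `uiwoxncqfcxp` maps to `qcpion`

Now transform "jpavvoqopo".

ooopv

What's happening: keep every other character starting from the second (positions 2nd, 4th, 6th, ...), then move the last 3 characters to the front (rotate right by 3).
For "jpavvoqopo" the result is "ooopv".
(Check on "ymmrzcvgggwi": → "mrcggi" → "ggimrc" ✓)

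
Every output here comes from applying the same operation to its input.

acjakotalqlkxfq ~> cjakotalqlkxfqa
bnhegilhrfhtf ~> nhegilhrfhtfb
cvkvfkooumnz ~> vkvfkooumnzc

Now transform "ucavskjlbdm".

cavskjlbdmu

The pattern: move the first character to the end.
For "ucavskjlbdm" the result is "cavskjlbdmu".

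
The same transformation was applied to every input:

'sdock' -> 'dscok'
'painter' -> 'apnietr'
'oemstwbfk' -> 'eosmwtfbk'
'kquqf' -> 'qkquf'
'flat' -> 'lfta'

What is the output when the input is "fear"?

Rule — swap each adjacent pair of characters (1↔2, 3↔4, ...).
So "fear" becomes "efra".

efra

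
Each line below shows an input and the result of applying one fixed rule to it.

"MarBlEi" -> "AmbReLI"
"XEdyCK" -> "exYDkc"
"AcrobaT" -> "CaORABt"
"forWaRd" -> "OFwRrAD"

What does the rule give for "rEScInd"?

What's happening: swap each adjacent pair of characters (1↔2, 3↔4, ...), then flip the case of every letter.
Starting from "rEScInd": after the first operation, "ErcSnId"; after the second, "eRCsNiD".

eRCsNiD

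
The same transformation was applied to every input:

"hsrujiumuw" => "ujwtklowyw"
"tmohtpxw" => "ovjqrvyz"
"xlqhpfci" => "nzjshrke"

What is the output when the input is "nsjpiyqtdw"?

uprlakvsyf

Rule — shift every letter 2 places forward in the alphabet (wrapping around), then swap each adjacent pair of characters (1↔2, 3↔4, ...).
Starting from "nsjpiyqtdw": after the first operation, "pulrkasvfy"; after the second, "uprlakvsyf".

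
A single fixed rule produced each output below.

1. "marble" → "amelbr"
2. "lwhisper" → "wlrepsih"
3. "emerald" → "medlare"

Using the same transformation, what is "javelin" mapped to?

ajnilev

Rule — reverse the string, then move the last 2 characters to the front (rotate right by 2).
On "javelin": the first step gives "nilevaj", and the second then gives "ajnilev".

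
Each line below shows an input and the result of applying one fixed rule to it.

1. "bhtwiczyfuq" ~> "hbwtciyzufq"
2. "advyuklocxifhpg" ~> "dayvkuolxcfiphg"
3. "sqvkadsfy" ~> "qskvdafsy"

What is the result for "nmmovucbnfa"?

mnomuvbcfna

The pattern: swap each adjacent pair of characters (1↔2, 3↔4, ...).
For "nmmovucbnfa" the result is "mnomuvbcfna".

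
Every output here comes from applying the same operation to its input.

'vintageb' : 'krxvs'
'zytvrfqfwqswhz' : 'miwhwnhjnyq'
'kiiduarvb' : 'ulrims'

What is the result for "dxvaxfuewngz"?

The transformation: shift every letter 9 places backward in the alphabet (wrapping around), then delete the first 3 characters.
"dxvaxfuewngz" → "rowlvnexq".

rowlvnexq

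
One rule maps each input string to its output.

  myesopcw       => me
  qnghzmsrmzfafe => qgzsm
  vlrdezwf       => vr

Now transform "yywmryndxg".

ywr

Looking at the pairs, the operation is to keep every other character starting from the first (positions 1st, 3rd, 5th, ...), then delete the last 2 characters.
Working it through for "yywmryndxg": intermediate "ywrnx", final "ywr".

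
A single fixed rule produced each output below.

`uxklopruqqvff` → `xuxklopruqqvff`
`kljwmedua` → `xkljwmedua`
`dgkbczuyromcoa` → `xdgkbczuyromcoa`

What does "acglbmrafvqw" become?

xacglbmrafvqw

What's happening: prepend "x".
Doing the same to "acglbmrafvqw": "xacglbmrafvqw".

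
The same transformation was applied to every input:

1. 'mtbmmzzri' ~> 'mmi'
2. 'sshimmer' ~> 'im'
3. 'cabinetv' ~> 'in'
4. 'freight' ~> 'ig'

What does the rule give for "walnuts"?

The rule is to swap each adjacent pair of characters (1↔2, 3↔4, ...), then keep one character in every 3, starting at position 3 (positions 3rd, 6th, 9th, ...).
For "walnuts" the result is "nu".
(Check on "freight": → "rfiehgt" → "ig" ✓)

nu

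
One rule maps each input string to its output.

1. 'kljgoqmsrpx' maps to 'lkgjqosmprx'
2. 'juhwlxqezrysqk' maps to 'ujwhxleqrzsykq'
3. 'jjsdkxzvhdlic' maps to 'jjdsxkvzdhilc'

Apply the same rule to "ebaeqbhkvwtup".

beeabqkhwvutp

Rule — swap each adjacent pair of characters (1↔2, 3↔4, ...).
On "ebaeqbhkvwtup" that produces "beeabqkhwvutp".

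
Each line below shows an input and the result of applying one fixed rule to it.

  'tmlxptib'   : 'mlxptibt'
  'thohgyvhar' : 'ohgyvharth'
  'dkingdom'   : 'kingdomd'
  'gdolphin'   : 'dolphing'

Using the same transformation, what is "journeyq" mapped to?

ourneyqj

The rule is to swap the front and back halves of the string, then move the last 3 characters to the front (rotate right by 3).
Working it through for "journeyq": intermediate "neyqjour", final "ourneyqj".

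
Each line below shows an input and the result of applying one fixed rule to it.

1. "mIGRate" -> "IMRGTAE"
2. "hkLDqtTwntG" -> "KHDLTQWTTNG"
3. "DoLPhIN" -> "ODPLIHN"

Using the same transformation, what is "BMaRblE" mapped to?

MBRALBE

Looking at the pairs, the operation is to swap each adjacent pair of characters (1↔2, 3↔4, ...), then convert every letter to uppercase.
Applying that to "BMaRblE" gives "MBRALBE".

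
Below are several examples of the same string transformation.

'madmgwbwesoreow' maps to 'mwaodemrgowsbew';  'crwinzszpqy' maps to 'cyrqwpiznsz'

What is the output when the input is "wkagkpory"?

Looking at the pairs, the operation is to take characters alternately from the front and the back (1st, last, 2nd, 2nd-last, ...).
So "wkagkpory" becomes "wykraogpk".

wykraogpk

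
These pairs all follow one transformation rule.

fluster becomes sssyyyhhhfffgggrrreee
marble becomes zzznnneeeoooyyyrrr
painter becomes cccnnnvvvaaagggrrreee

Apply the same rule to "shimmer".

fffuuuvvvzzzzzzrrreee

What's happening: repeat every character 3 times, then shift every letter 13 places forward in the alphabet (wrapping around) — i.e. ROT13.
Working it through for "shimmer": intermediate "ssshhhiiimmmmmmeeerrr", final "fffuuuvvvzzzzzzrrreee".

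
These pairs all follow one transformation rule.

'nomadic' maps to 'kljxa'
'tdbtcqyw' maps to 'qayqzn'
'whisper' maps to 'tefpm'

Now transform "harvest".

Each output is the input with this applied: delete the last 2 characters, then shift every letter 3 places backward in the alphabet (wrapping around).
On "harvest" that produces "exosb".

exosb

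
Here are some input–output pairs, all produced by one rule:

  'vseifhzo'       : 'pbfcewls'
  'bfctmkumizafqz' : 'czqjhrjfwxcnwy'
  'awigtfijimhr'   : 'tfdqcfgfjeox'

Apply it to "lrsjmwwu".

In each case the input is transformed by: shift every letter 3 places backward in the alphabet (wrapping around), then move the first character to the end.
For "lrsjmwwu", step one produces "iopgjttr"; step two turns that into "opgjttri".
(Check on "vseifhzo": → "spbfcewl" → "pbfcewls" ✓)

opgjttri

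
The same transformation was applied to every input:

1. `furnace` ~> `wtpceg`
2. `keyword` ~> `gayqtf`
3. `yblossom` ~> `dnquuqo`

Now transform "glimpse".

nkorug

The rule is to delete the first character, then shift every letter 2 places forward in the alphabet (wrapping around).
For "glimpse", step one produces "limpse"; step two turns that into "nkorug".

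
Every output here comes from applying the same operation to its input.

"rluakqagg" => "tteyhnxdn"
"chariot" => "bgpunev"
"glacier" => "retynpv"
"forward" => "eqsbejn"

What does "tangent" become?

Each output is the input with this applied: move the last 2 characters to the front (rotate right by 2), then shift every letter 13 places forward in the alphabet (wrapping around) — i.e. ROT13.
Starting from "tangent": after the first operation, "nttange"; after the second, "aggnatr".

aggnatr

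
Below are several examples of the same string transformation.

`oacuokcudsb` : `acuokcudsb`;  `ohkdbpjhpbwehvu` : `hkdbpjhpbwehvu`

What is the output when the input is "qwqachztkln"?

Rule — delete the first character.
So "qwqachztkln" becomes "wqachztkln".

wqachztkln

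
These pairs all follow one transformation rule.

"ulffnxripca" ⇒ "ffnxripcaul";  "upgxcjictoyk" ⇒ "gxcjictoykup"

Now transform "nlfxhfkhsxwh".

fxhfkhsxwhnl

In each case the input is transformed by: move the first 2 characters to the end (rotate left by 2).
"nlfxhfkhsxwh" → "fxhfkhsxwhnl".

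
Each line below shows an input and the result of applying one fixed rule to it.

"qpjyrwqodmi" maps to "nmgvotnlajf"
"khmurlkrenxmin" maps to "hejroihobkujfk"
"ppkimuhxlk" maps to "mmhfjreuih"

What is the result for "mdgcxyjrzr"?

jadzuvgowo

Looking at the pairs, the operation is to shift every letter 3 places backward in the alphabet (wrapping around).
Doing the same to "mdgcxyjrzr": "jadzuvgowo".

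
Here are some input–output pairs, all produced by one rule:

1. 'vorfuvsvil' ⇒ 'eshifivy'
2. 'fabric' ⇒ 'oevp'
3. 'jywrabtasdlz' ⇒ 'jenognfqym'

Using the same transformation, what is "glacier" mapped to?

npvre

In each case the input is transformed by: shift every letter 13 places forward in the alphabet (wrapping around) — i.e. ROT13, then delete the first 2 characters.
On "glacier": the first step gives "tynpvre", and the second then gives "npvre".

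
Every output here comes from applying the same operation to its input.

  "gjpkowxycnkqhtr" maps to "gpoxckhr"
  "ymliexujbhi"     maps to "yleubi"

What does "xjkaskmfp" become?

xksmp

The rule is to keep every other character starting from the first (positions 1st, 3rd, 5th, ...).
On "xjkaskmfp" that produces "xksmp".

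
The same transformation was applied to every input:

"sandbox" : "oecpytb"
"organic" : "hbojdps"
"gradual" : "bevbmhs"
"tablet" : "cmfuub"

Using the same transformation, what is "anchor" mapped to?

The rule is to shift every letter 1 place forward in the alphabet (wrapping around), then move the first 2 characters to the end (rotate left by 2).
Starting from "anchor": after the first operation, "bodips"; after the second, "dipsbo".

dipsbo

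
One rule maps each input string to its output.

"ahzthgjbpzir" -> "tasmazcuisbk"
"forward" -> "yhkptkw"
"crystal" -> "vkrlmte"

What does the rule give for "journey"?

chnkgxr

Looking at the pairs, the operation is to shift every letter 7 places backward in the alphabet (wrapping around).
"journey" → "chnkgxr".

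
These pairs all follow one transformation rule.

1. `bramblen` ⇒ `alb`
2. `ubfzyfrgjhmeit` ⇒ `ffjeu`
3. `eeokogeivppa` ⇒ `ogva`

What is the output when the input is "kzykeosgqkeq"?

The pattern: move the first character to the end, then keep one character in every 3, starting at position 2 (positions 2nd, 5th, 8th, ...).
Starting from "kzykeosgqkeq": after the first operation, "zykeosgqkeqk"; after the second, "yoqq".

yoqq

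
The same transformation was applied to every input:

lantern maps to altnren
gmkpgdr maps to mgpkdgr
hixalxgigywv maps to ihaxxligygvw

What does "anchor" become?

Looking at the pairs, the operation is to swap each adjacent pair of characters (1↔2, 3↔4, ...).
Applying that to "anchor" gives "nahcro".

nahcro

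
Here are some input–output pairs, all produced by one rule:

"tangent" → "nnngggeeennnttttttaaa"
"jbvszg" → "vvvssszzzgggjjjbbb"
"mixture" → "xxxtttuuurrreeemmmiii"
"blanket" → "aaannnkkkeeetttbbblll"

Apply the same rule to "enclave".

ccclllaaavvveeeeeennn

Each output is the input with this applied: move the first 2 characters to the end (rotate left by 2), then repeat every character 3 times.
"enclave" → "claveen" → "ccclllaaavvveeeeeennn".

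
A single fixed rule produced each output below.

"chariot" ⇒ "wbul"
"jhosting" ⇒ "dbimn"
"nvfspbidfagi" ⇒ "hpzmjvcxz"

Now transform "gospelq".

The rule is to delete the last 3 characters, then shift every letter 6 places backward in the alphabet (wrapping around).
Working it through for "gospelq": intermediate "gosp", final "aimj".

aimj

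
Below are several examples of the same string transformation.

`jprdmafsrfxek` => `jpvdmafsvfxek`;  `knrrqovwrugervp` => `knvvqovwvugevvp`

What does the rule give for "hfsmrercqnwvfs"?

hfsmvevcqnwvfs

Each output is the input with this applied: replace every "r" with "v".
So "hfsmrercqnwvfs" becomes "hfsmvevcqnwvfs".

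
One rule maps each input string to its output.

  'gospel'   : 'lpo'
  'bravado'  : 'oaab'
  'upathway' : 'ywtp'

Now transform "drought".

tgod

The rule is to reverse the string, then keep every other character starting from the first (positions 1st, 3rd, 5th, ...).
On "drought": the first step gives "thguord", and the second then gives "tgod".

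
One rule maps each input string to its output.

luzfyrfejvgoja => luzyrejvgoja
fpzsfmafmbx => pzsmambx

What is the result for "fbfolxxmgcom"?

The transformation: remove every "f".
For "fbfolxxmgcom" the result is "bolxxmgcom".

bolxxmgcom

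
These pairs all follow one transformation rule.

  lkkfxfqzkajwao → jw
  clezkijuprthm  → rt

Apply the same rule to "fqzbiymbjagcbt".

gc

The rule is to move the last 2 characters to the front (rotate right by 2), then keep only the last 2 characters.
Applying that to "fqzbiymbjagcbt" gives "gc".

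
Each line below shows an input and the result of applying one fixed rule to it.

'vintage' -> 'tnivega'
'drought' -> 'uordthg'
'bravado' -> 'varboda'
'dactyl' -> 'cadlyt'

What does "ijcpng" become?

cjignp

Rule — move the last 3 characters to the front (rotate right by 3), then reverse the string.
For "ijcpng", step one produces "pngijc"; step two turns that into "cjignp".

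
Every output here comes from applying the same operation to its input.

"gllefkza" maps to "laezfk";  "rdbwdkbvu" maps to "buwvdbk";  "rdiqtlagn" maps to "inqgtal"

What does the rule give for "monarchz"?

Each output is the input with this applied: delete the first 2 characters, then take characters alternately from the front and the back (1st, last, 2nd, 2nd-last, ...).
Starting from "monarchz": after the first operation, "narchz"; after the second, "nzahrc".
(Check on "gllefkza": → "lefkza" → "laezfk" ✓)

nzahrc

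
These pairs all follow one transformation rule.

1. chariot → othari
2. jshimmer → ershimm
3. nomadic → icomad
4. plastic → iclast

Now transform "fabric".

icabr

In each case the input is transformed by: delete the first character, then move the last 2 characters to the front (rotate right by 2).
On "fabric": the first step gives "abric", and the second then gives "icabr".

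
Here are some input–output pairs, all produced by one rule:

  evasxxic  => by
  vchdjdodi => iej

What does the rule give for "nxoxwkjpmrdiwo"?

What's happening: keep one character in every 3, starting at position 3 (positions 3rd, 6th, 9th, ...), then shift every letter 1 place forward in the alphabet (wrapping around).
"nxoxwkjpmrdiwo" → "plnj".

plnj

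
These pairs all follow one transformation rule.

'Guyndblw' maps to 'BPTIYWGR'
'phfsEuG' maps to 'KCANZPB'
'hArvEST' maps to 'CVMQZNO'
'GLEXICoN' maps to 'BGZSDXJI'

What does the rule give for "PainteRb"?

KVDIOZMW

Each output is the input with this applied: shift every letter 5 places backward in the alphabet (wrapping around), then convert every letter to uppercase.
Working it through for "PainteRb": intermediate "KvdiozMw", final "KVDIOZMW".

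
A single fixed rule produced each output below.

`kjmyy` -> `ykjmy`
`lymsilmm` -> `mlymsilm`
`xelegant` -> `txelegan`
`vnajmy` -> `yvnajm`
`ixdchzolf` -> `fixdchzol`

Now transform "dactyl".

ldacty

The transformation: move the last character to the front.
Applying that to "dactyl" gives "ldacty".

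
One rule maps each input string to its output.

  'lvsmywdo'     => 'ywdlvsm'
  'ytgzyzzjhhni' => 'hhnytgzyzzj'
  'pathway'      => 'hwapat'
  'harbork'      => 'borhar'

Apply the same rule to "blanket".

nkebla

In each case the input is transformed by: delete the last character, then move the last 3 characters to the front (rotate right by 3).
"blanket" → "nkebla".
(Check on "lvsmywdo": → "lvsmywd" → "ywdlvsm" ✓)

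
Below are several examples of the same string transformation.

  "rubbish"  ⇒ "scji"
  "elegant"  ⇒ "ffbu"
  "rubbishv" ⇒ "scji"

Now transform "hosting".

itjh

Looking at the pairs, the operation is to keep every other character starting from the first (positions 1st, 3rd, 5th, ...), then shift every letter 1 place forward in the alphabet (wrapping around).
On "hosting": the first step gives "hsig", and the second then gives "itjh".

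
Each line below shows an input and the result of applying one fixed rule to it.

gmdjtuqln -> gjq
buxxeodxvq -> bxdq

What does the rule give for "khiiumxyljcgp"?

kixjp

Looking at the pairs, the operation is to keep one character in every 3, starting at position 1 (positions 1st, 4th, 7th, ...).
Applying that to "khiiumxyljcgp" gives "kixjp".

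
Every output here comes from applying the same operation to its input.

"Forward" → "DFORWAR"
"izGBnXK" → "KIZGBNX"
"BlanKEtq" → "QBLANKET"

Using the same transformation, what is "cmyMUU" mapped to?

UCMYMU

The transformation: move the last character to the front, then convert every letter to uppercase.
"cmyMUU" → "UcmyMU" → "UCMYMU".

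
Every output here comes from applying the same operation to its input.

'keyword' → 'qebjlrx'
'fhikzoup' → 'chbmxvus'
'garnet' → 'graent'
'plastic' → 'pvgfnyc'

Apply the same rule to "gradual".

ynhqnet

Looking at the pairs, the operation is to reverse the string, then shift every letter 13 places forward in the alphabet (wrapping around) — i.e. ROT13.
For "gradual", step one produces "laudarg"; step two turns that into "ynhqnet".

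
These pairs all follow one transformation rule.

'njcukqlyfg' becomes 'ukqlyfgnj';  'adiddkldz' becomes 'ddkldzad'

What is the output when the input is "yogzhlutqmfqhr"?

The transformation: move the first 2 characters to the end (rotate left by 2), then delete the first character.
"yogzhlutqmfqhr" → "gzhlutqmfqhryo" → "zhlutqmfqhryo".

zhlutqmfqhryo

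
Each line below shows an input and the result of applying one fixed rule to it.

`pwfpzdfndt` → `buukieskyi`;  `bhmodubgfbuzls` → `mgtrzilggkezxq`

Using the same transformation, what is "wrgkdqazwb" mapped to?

wbplviefgb

What's happening: shift every letter 5 places forward in the alphabet (wrapping around), then swap each adjacent pair of characters (1↔2, 3↔4, ...).
Working it through for "wrgkdqazwb": intermediate "bwlpivfebg", final "wbplviefgb".
(Check on "bhmodubgfbuzls": → "gmrtizglkgzeqx" → "mgtrzilggkezxq" ✓)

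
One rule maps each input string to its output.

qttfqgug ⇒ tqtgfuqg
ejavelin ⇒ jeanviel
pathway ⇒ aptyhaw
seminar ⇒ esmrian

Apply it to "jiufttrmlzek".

Looking at the pairs, the operation is to move the first character to the end, then take characters alternately from the front and the back (1st, last, 2nd, 2nd-last, ...).
For "jiufttrmlzek" the result is "ijukfetztlrm".

ijukfetztlrm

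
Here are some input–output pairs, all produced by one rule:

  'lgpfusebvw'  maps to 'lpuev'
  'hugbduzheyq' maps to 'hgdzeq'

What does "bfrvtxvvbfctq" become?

The pattern: keep every other character starting from the first (positions 1st, 3rd, 5th, ...).
Doing the same to "bfrvtxvvbfctq": "brtvbcq".

brtvbcq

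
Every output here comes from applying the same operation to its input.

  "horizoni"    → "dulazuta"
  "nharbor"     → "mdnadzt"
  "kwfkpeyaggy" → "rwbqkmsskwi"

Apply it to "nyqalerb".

cmxqdnzk

Each output is the input with this applied: move the first 2 characters to the end (rotate left by 2), then shift every letter 12 places forward in the alphabet (wrapping around).
Starting from "nyqalerb": after the first operation, "qalerbny"; after the second, "cmxqdnzk".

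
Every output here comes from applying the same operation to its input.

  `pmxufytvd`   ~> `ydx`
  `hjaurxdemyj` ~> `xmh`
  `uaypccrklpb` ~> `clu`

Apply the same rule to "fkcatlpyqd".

lqk

Each output is the input with this applied: move the first 3 characters to the end (rotate left by 3), then keep one character in every 3, starting at position 3 (positions 3rd, 6th, 9th, ...).
Working it through for "fkcatlpyqd": intermediate "atlpyqdfkc", final "lqk".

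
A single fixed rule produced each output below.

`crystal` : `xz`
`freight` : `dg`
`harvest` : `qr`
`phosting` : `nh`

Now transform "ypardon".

zn

In each case the input is transformed by: keep one character in every 3, starting at position 3 (positions 3rd, 6th, 9th, ...), then shift every letter 1 place backward in the alphabet (wrapping around).
So "ypardon" becomes "zn".
(Check on "phosting": → "oi" → "nh" ✓)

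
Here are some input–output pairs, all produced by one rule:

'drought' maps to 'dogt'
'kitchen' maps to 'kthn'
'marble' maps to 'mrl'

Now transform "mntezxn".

Each output is the input with this applied: keep every other character starting from the first (positions 1st, 3rd, 5th, ...).
Doing the same to "mntezxn": "mtzn".

mtzn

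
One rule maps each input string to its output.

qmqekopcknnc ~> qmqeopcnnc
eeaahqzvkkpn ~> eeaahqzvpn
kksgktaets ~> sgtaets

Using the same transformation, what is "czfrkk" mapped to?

czfr

Looking at the pairs, the operation is to remove every "k".
"czfrkk" → "czfr".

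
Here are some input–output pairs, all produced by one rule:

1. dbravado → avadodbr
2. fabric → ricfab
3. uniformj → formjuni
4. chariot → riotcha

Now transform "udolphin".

lphinudo

The rule is to move the first 3 characters to the end (rotate left by 3).
Doing the same to "udolphin": "lphinudo".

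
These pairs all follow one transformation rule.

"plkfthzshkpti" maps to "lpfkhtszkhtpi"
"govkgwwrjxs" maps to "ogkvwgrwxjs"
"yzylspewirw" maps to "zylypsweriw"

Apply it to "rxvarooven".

The pattern: swap each adjacent pair of characters (1↔2, 3↔4, ...).
For "rxvarooven" the result is "xravorvone".

xravorvone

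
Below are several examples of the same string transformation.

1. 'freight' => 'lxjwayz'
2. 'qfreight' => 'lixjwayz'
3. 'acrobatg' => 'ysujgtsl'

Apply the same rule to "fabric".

uxstja

In each case the input is transformed by: move the last character to the front, then shift every letter 8 places backward in the alphabet (wrapping around).
On "fabric": the first step gives "cfabri", and the second then gives "uxstja".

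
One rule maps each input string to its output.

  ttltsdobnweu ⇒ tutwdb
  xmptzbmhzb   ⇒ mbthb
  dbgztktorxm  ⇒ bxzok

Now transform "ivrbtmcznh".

Looking at the pairs, the operation is to keep every other character starting from the second (positions 2nd, 4th, 6th, ...), then take characters alternately from the front and the back (1st, last, 2nd, 2nd-last, ...).
"ivrbtmcznh" → "vhbzm".

vhbzm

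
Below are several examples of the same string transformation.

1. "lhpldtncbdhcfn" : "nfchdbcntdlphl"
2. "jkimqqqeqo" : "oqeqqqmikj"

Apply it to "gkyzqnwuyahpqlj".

The rule is to reverse the string.
For "gkyzqnwuyahpqlj" the result is "jlqphayuwnqzykg".

jlqphayuwnqzykg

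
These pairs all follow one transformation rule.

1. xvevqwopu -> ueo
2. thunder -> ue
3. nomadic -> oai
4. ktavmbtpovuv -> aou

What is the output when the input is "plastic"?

ai

In each case the input is transformed by: move the last character to the front, then keep only the vowels.
"plastic" → "ai".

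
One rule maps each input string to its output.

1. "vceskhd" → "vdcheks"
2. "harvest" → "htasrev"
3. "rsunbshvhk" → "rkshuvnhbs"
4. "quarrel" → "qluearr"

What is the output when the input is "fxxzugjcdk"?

fkxdxczjug

In each case the input is transformed by: take characters alternately from the front and the back (1st, last, 2nd, 2nd-last, ...).
Applying that to "fxxzugjcdk" gives "fkxdxczjug".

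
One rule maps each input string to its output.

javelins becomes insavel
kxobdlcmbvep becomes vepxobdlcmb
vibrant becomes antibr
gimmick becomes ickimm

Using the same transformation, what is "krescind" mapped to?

The transformation: delete the first character, then move the last 3 characters to the front (rotate right by 3).
Working it through for "krescind": intermediate "rescind", final "indresc".

indresc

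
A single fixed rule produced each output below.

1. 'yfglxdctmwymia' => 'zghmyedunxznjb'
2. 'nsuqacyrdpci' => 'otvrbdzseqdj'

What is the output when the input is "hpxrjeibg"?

iqyskfjch

Rule — shift every letter 1 place forward in the alphabet (wrapping around).
"hpxrjeibg" → "iqyskfjch".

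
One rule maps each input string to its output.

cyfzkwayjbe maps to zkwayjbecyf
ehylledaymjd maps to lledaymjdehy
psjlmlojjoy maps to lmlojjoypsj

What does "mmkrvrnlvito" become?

The rule is to move the first 3 characters to the end (rotate left by 3).
Doing the same to "mmkrvrnlvito": "rvrnlvitommk".

rvrnlvitommk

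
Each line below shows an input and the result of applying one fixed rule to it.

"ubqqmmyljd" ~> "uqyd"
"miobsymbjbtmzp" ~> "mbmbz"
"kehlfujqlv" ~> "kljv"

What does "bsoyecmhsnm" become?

bymn

Each output is the input with this applied: keep one character in every 3, starting at position 1 (positions 1st, 4th, 7th, ...).
So "bsoyecmhsnm" becomes "bymn".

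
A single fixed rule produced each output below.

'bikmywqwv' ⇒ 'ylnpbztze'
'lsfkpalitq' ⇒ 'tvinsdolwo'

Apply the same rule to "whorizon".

Looking at the pairs, the operation is to shift every letter 3 places forward in the alphabet (wrapping around), then swap the first and last characters.
On "whorizon": the first step gives "zkrulcrq", and the second then gives "qkrulcrz".

qkrulcrz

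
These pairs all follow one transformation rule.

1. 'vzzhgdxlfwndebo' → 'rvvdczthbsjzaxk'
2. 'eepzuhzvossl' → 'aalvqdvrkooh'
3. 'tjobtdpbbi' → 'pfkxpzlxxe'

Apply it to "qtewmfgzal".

mpasibcvwh

The transformation: shift every letter 4 places backward in the alphabet (wrapping around).
Doing the same to "qtewmfgzal": "mpasibcvwh".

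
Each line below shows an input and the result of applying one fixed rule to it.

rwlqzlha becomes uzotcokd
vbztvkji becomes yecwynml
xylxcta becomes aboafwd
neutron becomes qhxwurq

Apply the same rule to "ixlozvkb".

laorcyne

The rule is to shift every letter 3 places forward in the alphabet (wrapping around).
Applying that to "ixlozvkb" gives "laorcyne".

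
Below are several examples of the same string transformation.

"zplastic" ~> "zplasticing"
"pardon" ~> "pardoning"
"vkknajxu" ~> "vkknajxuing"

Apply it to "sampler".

samplering

The rule is to append "ing".
So "sampler" becomes "samplering".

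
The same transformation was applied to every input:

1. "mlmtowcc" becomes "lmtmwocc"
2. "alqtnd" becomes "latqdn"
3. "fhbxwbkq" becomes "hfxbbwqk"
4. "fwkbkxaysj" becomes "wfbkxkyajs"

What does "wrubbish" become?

rwbuibhs

The rule is to swap each adjacent pair of characters (1↔2, 3↔4, ...).
Applying that to "wrubbish" gives "rwbuibhs".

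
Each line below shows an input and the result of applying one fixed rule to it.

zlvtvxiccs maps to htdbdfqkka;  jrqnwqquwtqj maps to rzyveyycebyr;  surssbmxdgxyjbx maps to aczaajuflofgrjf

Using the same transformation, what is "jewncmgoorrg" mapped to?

rmevkuowwzzo

In each case the input is transformed by: shift every letter 8 places forward in the alphabet (wrapping around).
Doing the same to "jewncmgoorrg": "rmevkuowwzzo".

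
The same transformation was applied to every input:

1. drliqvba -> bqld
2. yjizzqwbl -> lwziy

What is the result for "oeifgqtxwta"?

The rule is to keep every other character starting from the first (positions 1st, 3rd, 5th, ...), then reverse the string.
"oeifgqtxwta" → "awtgio".

awtgio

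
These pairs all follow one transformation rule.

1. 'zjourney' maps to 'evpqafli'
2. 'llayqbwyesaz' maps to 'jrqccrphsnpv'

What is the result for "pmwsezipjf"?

The rule is to shift every letter 9 places backward in the alphabet (wrapping around), then move the last 3 characters to the front (rotate right by 3).
For "pmwsezipjf", step one produces "gdnjvqzgaw"; step two turns that into "gawgdnjvqz".

gawgdnjvqz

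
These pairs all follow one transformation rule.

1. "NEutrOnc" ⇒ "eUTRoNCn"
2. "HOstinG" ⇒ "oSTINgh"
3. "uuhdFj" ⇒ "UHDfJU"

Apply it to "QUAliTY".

The rule is to move the first character to the end, then flip the case of every letter.
Starting from "QUAliTY": after the first operation, "UAliTYQ"; after the second, "uaLItyq".
(Check on "HOstinG": → "OstinGH" → "oSTINgh" ✓)

uaLItyq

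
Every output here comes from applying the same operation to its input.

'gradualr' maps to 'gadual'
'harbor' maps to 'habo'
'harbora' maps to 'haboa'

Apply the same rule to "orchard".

ochad

Looking at the pairs, the operation is to remove every "r".
So "orchard" becomes "ochad".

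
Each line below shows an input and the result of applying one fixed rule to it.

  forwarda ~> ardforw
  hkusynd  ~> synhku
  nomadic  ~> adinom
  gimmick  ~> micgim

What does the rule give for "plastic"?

What's happening: delete the last character, then move the last 3 characters to the front (rotate right by 3).
On "plastic": the first step gives "plasti", and the second then gives "stipla".
(Check on "gimmick": → "gimmic" → "micgim" ✓)

stipla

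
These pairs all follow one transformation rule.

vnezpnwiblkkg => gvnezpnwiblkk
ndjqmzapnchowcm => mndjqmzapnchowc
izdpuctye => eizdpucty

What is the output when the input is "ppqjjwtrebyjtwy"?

yppqjjwtrebyjtw

What's happening: move the last character to the front.
Doing the same to "ppqjjwtrebyjtwy": "yppqjjwtrebyjtw".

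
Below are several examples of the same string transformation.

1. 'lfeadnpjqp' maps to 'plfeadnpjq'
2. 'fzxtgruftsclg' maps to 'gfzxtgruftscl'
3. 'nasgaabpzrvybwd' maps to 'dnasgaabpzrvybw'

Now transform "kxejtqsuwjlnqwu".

Each output is the input with this applied: move the last character to the front.
"kxejtqsuwjlnqwu" → "ukxejtqsuwjlnqw".

ukxejtqsuwjlnqw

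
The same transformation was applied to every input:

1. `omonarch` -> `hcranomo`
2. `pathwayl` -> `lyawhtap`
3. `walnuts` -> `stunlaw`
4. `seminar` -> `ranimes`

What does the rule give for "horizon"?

noziroh

Looking at the pairs, the operation is to reverse the string.
"horizon" → "noziroh".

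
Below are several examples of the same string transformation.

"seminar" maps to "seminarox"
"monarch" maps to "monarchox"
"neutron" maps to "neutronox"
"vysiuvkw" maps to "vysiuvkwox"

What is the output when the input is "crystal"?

In each case the input is transformed by: append "ox".
Doing the same to "crystal": "crystalox".

crystalox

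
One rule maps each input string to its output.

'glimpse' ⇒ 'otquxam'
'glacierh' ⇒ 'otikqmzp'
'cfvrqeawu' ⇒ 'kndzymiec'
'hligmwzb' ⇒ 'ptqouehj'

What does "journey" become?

The pattern: shift every letter 8 places forward in the alphabet (wrapping around).
Applying that to "journey" gives "rwczvmg".

rwczvmg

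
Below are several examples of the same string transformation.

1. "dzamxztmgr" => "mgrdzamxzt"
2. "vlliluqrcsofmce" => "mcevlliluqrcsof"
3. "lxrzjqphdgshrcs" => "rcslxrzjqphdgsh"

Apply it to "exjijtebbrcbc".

cbcexjijtebbr

What's happening: move the last 3 characters to the front (rotate right by 3).
So "exjijtebbrcbc" becomes "cbcexjijtebbr".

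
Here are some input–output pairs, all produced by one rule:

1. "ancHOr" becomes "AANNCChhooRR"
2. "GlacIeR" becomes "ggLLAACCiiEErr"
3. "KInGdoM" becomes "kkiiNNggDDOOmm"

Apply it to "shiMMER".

In each case the input is transformed by: double every character, then flip the case of every letter.
Starting from "shiMMER": after the first operation, "sshhiiMMMMEERR"; after the second, "SSHHIImmmmeerr".

SSHHIImmmmeerr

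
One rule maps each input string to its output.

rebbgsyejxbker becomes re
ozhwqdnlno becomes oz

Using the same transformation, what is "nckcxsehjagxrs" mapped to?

nc

In each case the input is transformed by: keep only the first 2 characters.
For "nckcxsehjagxrs" the result is "nc".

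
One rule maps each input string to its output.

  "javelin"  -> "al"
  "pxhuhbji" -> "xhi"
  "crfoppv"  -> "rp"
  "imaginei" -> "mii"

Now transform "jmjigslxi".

Rule — keep one character in every 3, starting at position 2 (positions 2nd, 5th, 8th, ...).
Applying that to "jmjigslxi" gives "mgx".

mgx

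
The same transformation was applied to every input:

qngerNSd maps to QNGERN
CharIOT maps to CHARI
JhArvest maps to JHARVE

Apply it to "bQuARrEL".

BQUARR

What's happening: delete the last 2 characters, then convert every letter to uppercase.
For "bQuARrEL", step one produces "bQuARr"; step two turns that into "BQUARR".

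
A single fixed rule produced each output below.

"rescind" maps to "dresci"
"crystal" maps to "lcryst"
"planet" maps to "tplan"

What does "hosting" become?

ghosti

The pattern: move the last character to the front, then delete the last character.
For "hosting", step one produces "ghostin"; step two turns that into "ghosti".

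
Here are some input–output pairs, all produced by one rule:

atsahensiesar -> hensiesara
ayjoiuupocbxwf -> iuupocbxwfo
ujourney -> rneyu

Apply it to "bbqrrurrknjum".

Each output is the input with this applied: delete the first 3 characters, then move the first character to the end.
On "bbqrrurrknjum": the first step gives "rrurrknjum", and the second then gives "rurrknjumr".
(Check on "ayjoiuupocbxwf": → "oiuupocbxwf" → "iuupocbxwfo" ✓)

rurrknjumr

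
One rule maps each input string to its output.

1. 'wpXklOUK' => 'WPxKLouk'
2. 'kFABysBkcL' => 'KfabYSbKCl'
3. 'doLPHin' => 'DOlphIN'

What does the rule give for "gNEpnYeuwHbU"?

GnePNyEUWhBu

The pattern: flip the case of every letter.
"gNEpnYeuwHbU" → "GnePNyEUWhBu".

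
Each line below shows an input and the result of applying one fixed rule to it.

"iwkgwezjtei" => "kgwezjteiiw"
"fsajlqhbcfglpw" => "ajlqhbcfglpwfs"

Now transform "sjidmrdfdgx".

The transformation: move the first 2 characters to the end (rotate left by 2).
So "sjidmrdfdgx" becomes "idmrdfdgxsj".

idmrdfdgxsj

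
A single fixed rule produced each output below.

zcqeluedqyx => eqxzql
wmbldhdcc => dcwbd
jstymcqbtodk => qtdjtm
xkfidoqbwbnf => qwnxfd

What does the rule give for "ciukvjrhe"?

Rule — keep every other character starting from the first (positions 1st, 3rd, 5th, ...), then move the first 3 characters to the end (rotate left by 3).
On "ciukvjrhe": the first step gives "cuvre", and the second then gives "recuv".
(Check on "jstymcqbtodk": → "jtmqtd" → "qtdjtm" ✓)

recuv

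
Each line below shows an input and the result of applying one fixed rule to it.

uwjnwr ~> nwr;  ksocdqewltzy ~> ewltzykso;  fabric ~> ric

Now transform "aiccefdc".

Each output is the input with this applied: swap the front and back halves of the string, then delete the last 3 characters.
So "aiccefdc" becomes "efdca".

efdca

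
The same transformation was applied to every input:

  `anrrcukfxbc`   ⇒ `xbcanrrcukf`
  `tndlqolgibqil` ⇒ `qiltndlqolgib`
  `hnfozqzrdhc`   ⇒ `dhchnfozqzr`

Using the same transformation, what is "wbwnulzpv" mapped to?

zpvwbwnul

Rule — move the last 3 characters to the front (rotate right by 3).
For "wbwnulzpv" the result is "zpvwbwnul".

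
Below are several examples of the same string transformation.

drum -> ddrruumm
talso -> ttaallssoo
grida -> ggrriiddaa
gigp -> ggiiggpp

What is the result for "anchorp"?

aanncchhoorrpp

The pattern: double every character.
So "anchorp" becomes "aanncchhoorrpp".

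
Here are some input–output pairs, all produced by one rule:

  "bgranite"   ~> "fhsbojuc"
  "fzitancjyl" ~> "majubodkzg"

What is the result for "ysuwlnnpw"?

xtvxmooqz

In each case the input is transformed by: swap the first and last characters, then shift every letter 1 place forward in the alphabet (wrapping around).
Applying both steps to "ysuwlnnpw": "wsuwlnnpy", then "xtvxmooqz".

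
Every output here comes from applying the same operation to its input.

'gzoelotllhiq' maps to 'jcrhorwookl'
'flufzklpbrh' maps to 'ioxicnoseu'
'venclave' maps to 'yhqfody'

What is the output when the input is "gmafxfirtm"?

Each output is the input with this applied: delete the last character, then shift every letter 3 places forward in the alphabet (wrapping around).
Starting from "gmafxfirtm": after the first operation, "gmafxfirt"; after the second, "jpdiailuw".

jpdiailuw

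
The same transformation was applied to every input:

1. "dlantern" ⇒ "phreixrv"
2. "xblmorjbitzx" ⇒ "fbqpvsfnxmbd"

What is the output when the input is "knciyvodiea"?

romgzchsime

Each output is the input with this applied: shift every letter 4 places forward in the alphabet (wrapping around), then swap each adjacent pair of characters (1↔2, 3↔4, ...).
Starting from "knciyvodiea": after the first operation, "orgmczshmie"; after the second, "romgzchsime".
(Check on "xblmorjbitzx": → "bfpqsvnfmxdb" → "fbqpvsfnxmbd" ✓)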